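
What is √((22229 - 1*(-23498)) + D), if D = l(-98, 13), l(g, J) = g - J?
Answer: 4*√2851 ≈ 213.58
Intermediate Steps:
D = -111 (D = -98 - 1*13 = -98 - 13 = -111)
√((22229 - 1*(-23498)) + D) = √((22229 - 1*(-23498)) - 111) = √((22229 + 23498) - 111) = √(45727 - 111) = √45616 = 4*√2851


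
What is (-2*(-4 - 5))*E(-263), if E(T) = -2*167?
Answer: -6012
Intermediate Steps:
E(T) = -334
(-2*(-4 - 5))*E(-263) = -2*(-4 - 5)*(-334) = -2*(-9)*(-334) = 18*(-334) = -6012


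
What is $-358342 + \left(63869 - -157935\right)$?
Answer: $-136538$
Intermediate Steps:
$-358342 + \left(63869 - -157935\right) = -358342 + \left(63869 + 157935\right) = -358342 + 221804 = -136538$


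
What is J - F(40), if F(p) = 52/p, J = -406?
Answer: -4073/10 ≈ -407.30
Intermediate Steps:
J - F(40) = -406 - 52/40 = -406 - 1*13/10 = -406 - 13/10 = -4073/10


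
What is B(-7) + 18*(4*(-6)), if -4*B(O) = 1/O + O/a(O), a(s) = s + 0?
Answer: -6051/14 ≈ -432.21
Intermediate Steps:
a(s) = s
B(O) = -¼ - 1/(4*O) (B(O) = -(1/O + O/O)/4 = -(1/O + 1)/4 = -(1 + 1/O)/4 = -¼ - 1/(4*O))
B(-7) + 18*(4*(-6)) = (¼)*(-1 - 1*(-7))/(-7) + 18*(4*(-6)) = (¼)*(-⅐)*(-1 + 7) + 18*(-24) = (¼)*(-⅐)*6 - 432 = -3/14 - 432 = -6051/14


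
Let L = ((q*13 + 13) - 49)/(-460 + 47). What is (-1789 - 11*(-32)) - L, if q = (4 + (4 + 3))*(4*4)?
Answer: -591229/413 ≈ -1431.5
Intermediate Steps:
q = 176 (q = (4 + 7)*16 = 11*16 = 176)
L = -2252/413 (L = ((176*13 + 13) - 49)/(-460 + 47) = ((2288 + 13) - 49)/(-413) = (2301 - 49)*(-1/413) = 2252*(-1/413) = -2252/413 ≈ -5.4528)
(-1789 - 11*(-32)) - L = (-1789 - 11*(-32)) - 1*(-2252/413) = (-1789 - 1*(-352)) + 2252/413 = (-1789 + 352) + 2252/413 = -1437 + 2252/413 = -591229/413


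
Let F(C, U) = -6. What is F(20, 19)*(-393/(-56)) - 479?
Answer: -14591/28 ≈ -521.11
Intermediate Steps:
F(20, 19)*(-393/(-56)) - 479 = -(-2358)/(-56) - 479 = -(-2358)*(-1)/56 - 479 = -6*393/56 - 479 = -1179/28 - 479 = -14591/28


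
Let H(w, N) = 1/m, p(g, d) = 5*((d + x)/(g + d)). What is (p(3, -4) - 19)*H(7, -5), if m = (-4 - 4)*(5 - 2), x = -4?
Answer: -7/8 ≈ -0.87500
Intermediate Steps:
p(g, d) = 5*(-4 + d)/(d + g) (p(g, d) = 5*((d - 4)/(g + d)) = 5*((-4 + d)/(d + g)) = 5*(-4 + d)/(d + g))
m = -24 (m = -8*3 = -24)
H(w, N) = -1/24 (H(w, N) = 1/(-24) = -1/24)
(p(3, -4) - 19)*H(7, -5) = (5*(-4 - 4)/(-4 + 3) - 19)*(-1/24) = (5*(-8)/(-1) - 19)*(-1/24) = (5*(-1)*(-8) - 19)*(-1/24) = (40 - 19)*(-1/24) = 21*(-1/24) = -7/8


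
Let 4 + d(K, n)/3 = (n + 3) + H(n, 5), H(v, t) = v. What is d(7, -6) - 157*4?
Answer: -667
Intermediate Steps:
d(K, n) = -3 + 6*n (d(K, n) = -12 + 3*((n + 3) + n) = -12 + 3*((3 + n) + n) = -12 + 3*(3 + 2*n) = -12 + (9 + 6*n) = -3 + 6*n)
d(7, -6) - 157*4 = (-3 + 6*(-6)) - 157*4 = (-3 - 36) - 628 = -39 - 628 = -667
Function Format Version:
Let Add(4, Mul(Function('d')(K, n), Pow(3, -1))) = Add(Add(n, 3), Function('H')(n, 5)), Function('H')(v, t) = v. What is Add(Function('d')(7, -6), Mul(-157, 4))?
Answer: -667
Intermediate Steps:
Function('d')(K, n) = Add(-3, Mul(6, n)) (Function('d')(K, n) = Add(-12, Mul(3, Add(Add(n, 3), n))) = Add(-12, Mul(3, Add(Add(3, n), n))) = Add(-12, Mul(3, Add(3, Mul(2, n)))) = Add(-12, Add(9, Mul(6, n))) = Add(-3, Mul(6, n)))
Add(Function('d')(7, -6), Mul(-157, 4)) = Add(Add(-3, Mul(6, -6)), Mul(-157, 4)) = Add(Add(-3, -36), -628) = Add(-39, -628) = -667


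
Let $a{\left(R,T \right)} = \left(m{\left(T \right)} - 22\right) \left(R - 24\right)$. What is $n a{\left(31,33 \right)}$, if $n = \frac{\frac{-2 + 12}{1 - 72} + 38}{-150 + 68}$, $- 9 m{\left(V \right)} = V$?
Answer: $\frac{241472}{2911} \approx 82.952$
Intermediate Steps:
$m{\left(V \right)} = - \frac{V}{9}$
$a{\left(R,T \right)} = \left(-24 + R\right) \left(-22 - \frac{T}{9}\right)$ ($a{\left(R,T \right)} = \left(- \frac{T}{9} - 22\right) \left(R - 24\right) = \left(-22 - \frac{T}{9}\right) \left(-24 + R\right) = \left(-24 + R\right) \left(-22 - \frac{T}{9}\right)$)
$n = - \frac{1344}{2911}$ ($n = \frac{\frac{10}{-71} + 38}{-82} = \left(10 \left(- \frac{1}{71}\right) + 38\right) \left(- \frac{1}{82}\right) = \left(- \frac{10}{71} + 38\right) \left(- \frac{1}{82}\right) = \frac{2688}{71} \left(- \frac{1}{82}\right) = - \frac{1344}{2911} \approx -0.4617$)
$n a{\left(31,33 \right)} = - \frac{1344 \left(528 - 682 + \frac{8}{3} \cdot 33 - \frac{31}{9} \cdot 33\right)}{2911} = - \frac{1344 \left(528 - 682 + 88 - \frac{341}{3}\right)}{2911} = \left(- \frac{1344}{2911}\right) \left(- \frac{539}{3}\right) = \frac{241472}{2911}$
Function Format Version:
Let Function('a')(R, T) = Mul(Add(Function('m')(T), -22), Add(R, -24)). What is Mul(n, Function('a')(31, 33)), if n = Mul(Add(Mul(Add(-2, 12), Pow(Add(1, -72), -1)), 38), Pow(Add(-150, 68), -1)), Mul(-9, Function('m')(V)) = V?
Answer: Rational(241472, 2911) ≈ 82.952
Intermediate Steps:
Function('m')(V) = Mul(Rational(-1, 9), V)
Function('a')(R, T) = Mul(Add(-24, R), Add(-22, Mul(Rational(-1, 9), T))) (Function('a')(R, T) = Mul(Add(Mul(Rational(-1, 9), T), -22), Add(R, -24)) = Mul(Add(-22, Mul(Rational(-1, 9), T)), Add(-24, R)) = Mul(Add(-24, R), Add(-22, Mul(Rational(-1, 9), T))))
n = Rational(-1344, 2911) (n = Mul(Add(Mul(10, Pow(-71, -1)), 38), Pow(-82, -1)) = Mul(Add(Mul(10, Rational(-1, 71)), 38), Rational(-1, 82)) = Mul(Add(Rational(-10, 71), 38), Rational(-1, 82)) = Mul(Rational(2688, 71), Rational(-1, 82)) = Rational(-1344, 2911) ≈ -0.46170)
Mul(n, Function('a')(31, 33)) = Mul(Rational(-1344, 2911), Add(528, Mul(-22, 31), Mul(Rational(8, 3), 33), Mul(Rational(-1, 9), 31, 33))) = Mul(Rational(-1344, 2911), Add(528, -682, 88, Rational(-341, 3))) = Mul(Rational(-1344, 2911), Rational(-539, 3)) = Rational(241472, 2911)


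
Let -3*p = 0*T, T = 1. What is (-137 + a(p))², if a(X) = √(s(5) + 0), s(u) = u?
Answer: (137 - √5)² ≈ 18161.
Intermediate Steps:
p = 0 (p = -0 = -⅓*0 = 0)
a(X) = √5 (a(X) = √(5 + 0) = √5)
(-137 + a(p))² = (-137 + √5)²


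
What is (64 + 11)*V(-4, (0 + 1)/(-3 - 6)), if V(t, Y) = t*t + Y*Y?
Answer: 32425/27 ≈ 1200.9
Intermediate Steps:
V(t, Y) = Y**2 + t**2 (V(t, Y) = t**2 + Y**2 = Y**2 + t**2)
(64 + 11)*V(-4, (0 + 1)/(-3 - 6)) = (64 + 11)*(((0 + 1)/(-3 - 6))**2 + (-4)**2) = 75*((1/(-9))**2 + 16) = 75*((1*(-1/9))**2 + 16) = 75*((-1/9)**2 + 16) = 75*(1/81 + 16) = 75*(1297/81) = 32425/27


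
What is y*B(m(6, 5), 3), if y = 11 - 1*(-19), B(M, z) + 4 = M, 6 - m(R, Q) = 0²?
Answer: 60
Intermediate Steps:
m(R, Q) = 6 (m(R, Q) = 6 - 1*0² = 6 - 1*0 = 6 + 0 = 6)
B(M, z) = -4 + M
y = 30 (y = 11 + 19 = 30)
y*B(m(6, 5), 3) = 30*(-4 + 6) = 30*2 = 60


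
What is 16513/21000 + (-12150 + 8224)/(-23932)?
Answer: 17058397/17949000 ≈ 0.95038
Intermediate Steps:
16513/21000 + (-12150 + 8224)/(-23932) = 16513*(1/21000) - 3926*(-1/23932) = 2359/3000 + 1963/11966 = 17058397/17949000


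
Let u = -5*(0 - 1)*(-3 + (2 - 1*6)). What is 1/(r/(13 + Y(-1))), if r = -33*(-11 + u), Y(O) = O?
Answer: 2/253 ≈ 0.0079051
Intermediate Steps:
u = -35 (u = -(-5)*(-3 + (2 - 6)) = -(-5)*(-3 - 4) = -(-5)*(-7) = -5*7 = -35)
r = 1518 (r = -33*(-11 - 35) = -33*(-46) = 1518)
1/(r/(13 + Y(-1))) = 1/(1518/(13 - 1)) = 1/(1518/12) = 1/(1518*(1/12)) = 1/(253/2) = 2/253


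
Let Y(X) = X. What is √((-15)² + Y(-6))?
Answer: √219 ≈ 14.799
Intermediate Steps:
√((-15)² + Y(-6)) = √((-15)² - 6) = √(225 - 6) = √219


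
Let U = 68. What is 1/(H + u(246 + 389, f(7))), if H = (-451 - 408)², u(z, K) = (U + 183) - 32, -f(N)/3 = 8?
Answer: 1/738100 ≈ 1.3548e-6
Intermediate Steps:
f(N) = -24 (f(N) = -3*8 = -24)
u(z, K) = 219 (u(z, K) = (68 + 183) - 32 = 251 - 32 = 219)
H = 737881 (H = (-859)² = 737881)
1/(H + u(246 + 389, f(7))) = 1/(737881 + 219) = 1/738100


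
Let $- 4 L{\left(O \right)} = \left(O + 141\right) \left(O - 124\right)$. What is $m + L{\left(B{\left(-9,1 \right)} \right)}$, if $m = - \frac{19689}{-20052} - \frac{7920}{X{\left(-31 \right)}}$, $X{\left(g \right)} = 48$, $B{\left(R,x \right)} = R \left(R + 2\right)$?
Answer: $\frac{19697627}{6684} \approx 2947.0$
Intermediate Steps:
$B{\left(R,x \right)} = R \left(2 + R\right)$
$L{\left(O \right)} = - \frac{\left(-124 + O\right) \left(141 + O\right)}{4}$ ($L{\left(O \right)} = - \frac{\left(O + 141\right) \left(O - 124\right)}{4} = - \frac{\left(141 + O\right) \left(-124 + O\right)}{4} = - \frac{\left(-124 + O\right) \left(141 + O\right)}{4}$)
$m = - \frac{1096297}{6684}$ ($m = - \frac{19689}{-20052} - \frac{7920}{48} = \left(-19689\right) \left(- \frac{1}{20052}\right) - 165 = \frac{6563}{6684} - 165 = - \frac{1096297}{6684} \approx -164.02$)
$m + L{\left(B{\left(-9,1 \right)} \right)} = - \frac{1096297}{6684} - \left(-4371 + \frac{81 \left(2 - 9\right)^{2}}{4} + \frac{17}{4} \left(-9\right) \left(2 - 9\right)\right) = - \frac{1096297}{6684} - \left(-4371 + \frac{3969}{4} + \frac{17}{4} \left(-9\right) \left(-7\right)\right) = - \frac{1096297}{6684} - \left(- \frac{16413}{4} + \frac{3969}{4}\right) = - \frac{1096297}{6684} - -3111 = - \frac{1096297}{6684} + 3111 = \frac{19697627}{6684}$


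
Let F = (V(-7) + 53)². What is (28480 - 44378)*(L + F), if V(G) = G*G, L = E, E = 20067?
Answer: -484427958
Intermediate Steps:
L = 20067
V(G) = G²
F = 10404 (F = ((-7)² + 53)² = (49 + 53)² = 102² = 10404)
(28480 - 44378)*(L + F) = (28480 - 44378)*(20067 + 10404) = -15898*30471 = -484427958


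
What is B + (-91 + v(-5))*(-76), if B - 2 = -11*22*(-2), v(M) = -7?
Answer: 7934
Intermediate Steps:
B = 486 (B = 2 - 11*22*(-2) = 2 - 242*(-2) = 2 + 484 = 486)
B + (-91 + v(-5))*(-76) = 486 + (-91 - 7)*(-76) = 486 - 98*(-76) = 486 + 7448 = 7934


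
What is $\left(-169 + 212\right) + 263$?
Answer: $306$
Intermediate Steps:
$\left(-169 + 212\right) + 263 = 43 + 263 = 306$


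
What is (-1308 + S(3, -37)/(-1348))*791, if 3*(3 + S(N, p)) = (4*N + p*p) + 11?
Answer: -1395043195/1348 ≈ -1.0349e+6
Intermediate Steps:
S(N, p) = ⅔ + p²/3 + 4*N/3 (S(N, p) = -3 + ((4*N + p*p) + 11)/3 = -3 + ((4*N + p²) + 11)/3 = -3 + ((p² + 4*N) + 11)/3 = -3 + (11 + p² + 4*N)/3 = -3 + (11/3 + p²/3 + 4*N/3) = ⅔ + p²/3 + 4*N/3)
(-1308 + S(3, -37)/(-1348))*791 = (-1308 + (⅔ + (⅓)*(-37)² + (4/3)*3)/(-1348))*791 = (-1308 + (⅔ + (⅓)*1369 + 4)*(-1/1348))*791 = (-1308 + (⅔ + 1369/3 + 4)*(-1/1348))*791 = (-1308 + 461*(-1/1348))*791 = (-1308 - 461/1348)*791 = -1763645/1348*791 = -1395043195/1348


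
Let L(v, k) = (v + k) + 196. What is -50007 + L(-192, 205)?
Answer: -49798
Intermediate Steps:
L(v, k) = 196 + k + v (L(v, k) = (k + v) + 196 = 196 + k + v)
-50007 + L(-192, 205) = -50007 + (196 + 205 - 192) = -50007 + 209 = -49798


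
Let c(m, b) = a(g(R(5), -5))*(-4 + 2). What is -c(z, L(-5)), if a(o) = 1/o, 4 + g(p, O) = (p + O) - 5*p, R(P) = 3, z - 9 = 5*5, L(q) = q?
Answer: -2/21 ≈ -0.095238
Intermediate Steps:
z = 34 (z = 9 + 5*5 = 9 + 25 = 34)
g(p, O) = -4 + O - 4*p (g(p, O) = -4 + ((p + O) - 5*p) = -4 + ((O + p) - 5*p) = -4 + (O - 4*p) = -4 + O - 4*p)
c(m, b) = 2/21 (c(m, b) = (-4 + 2)/(-4 - 5 - 4*3) = -2/(-4 - 5 - 12) = -2/(-21) = -1/21*(-2) = 2/21)
-c(z, L(-5)) = -1*2/21 = -2/21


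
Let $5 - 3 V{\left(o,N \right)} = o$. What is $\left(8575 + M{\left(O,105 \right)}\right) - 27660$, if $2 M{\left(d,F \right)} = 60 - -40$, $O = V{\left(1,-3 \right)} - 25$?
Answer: $-19035$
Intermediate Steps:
$V{\left(o,N \right)} = \frac{5}{3} - \frac{o}{3}$
$O = - \frac{71}{3}$ ($O = \left(\frac{5}{3} - \frac{1}{3}\right) - 25 = \frac{4}{3} - 25 = - \frac{71}{3} \approx -23.667$)
$M{\left(d,F \right)} = 50$ ($M{\left(d,F \right)} = \frac{60 - -40}{2} = \frac{60 + 40}{2} = \frac{1}{2} \cdot 100 = 50$)
$\left(8575 + M{\left(O,105 \right)}\right) - 27660 = \left(8575 + 50\right) - 27660 = 8625 - 27660 = -19035$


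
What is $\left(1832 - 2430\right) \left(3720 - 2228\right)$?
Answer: $-892216$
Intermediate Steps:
$\left(1832 - 2430\right) \left(3720 - 2228\right) = \left(-598\right) 1492 = -892216$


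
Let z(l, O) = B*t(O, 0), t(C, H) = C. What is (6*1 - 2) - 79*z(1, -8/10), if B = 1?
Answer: 336/5 ≈ 67.200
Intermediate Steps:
z(l, O) = O (z(l, O) = 1*O = O)
(6*1 - 2) - 79*z(1, -8/10) = (6*1 - 2) - (-632)/10 = (6 - 2) - (-632)/10 = 4 - 79*(-4/5) = 4 + 316/5 = 336/5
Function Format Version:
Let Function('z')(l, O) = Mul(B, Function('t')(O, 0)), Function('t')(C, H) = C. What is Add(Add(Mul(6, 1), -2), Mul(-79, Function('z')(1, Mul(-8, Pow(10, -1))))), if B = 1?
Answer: Rational(336, 5) ≈ 67.200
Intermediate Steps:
Function('z')(l, O) = O (Function('z')(l, O) = Mul(1, O) = O)
Add(Add(Mul(6, 1), -2), Mul(-79, Function('z')(1, Mul(-8, Pow(10, -1))))) = Add(Add(Mul(6, 1), -2), Mul(-79, Mul(-8, Pow(10, -1)))) = Add(Add(6, -2), Mul(-79, Mul(-8, Rational(1, 10)))) = Add(4, Mul(-79, Rational(-4, 5))) = Add(4, Rational(316, 5)) = Rational(336, 5)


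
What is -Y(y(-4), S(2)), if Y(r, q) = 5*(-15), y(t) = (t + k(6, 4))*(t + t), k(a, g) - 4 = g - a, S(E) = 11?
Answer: 75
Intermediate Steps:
k(a, g) = 4 + g - a (k(a, g) = 4 + (g - a) = 4 + g - a)
y(t) = 2*t*(2 + t) (y(t) = (t + (4 + 4 - 1*6))*(t + t) = (t + (4 + 4 - 6))*(2*t) = (t + 2)*(2*t) = (2 + t)*(2*t) = 2*t*(2 + t))
Y(r, q) = -75
-Y(y(-4), S(2)) = -1*(-75) = 75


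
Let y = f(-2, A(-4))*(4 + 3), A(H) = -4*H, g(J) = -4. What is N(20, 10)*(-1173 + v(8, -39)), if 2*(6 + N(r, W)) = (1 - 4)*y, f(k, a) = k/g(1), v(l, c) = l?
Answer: 52425/4 ≈ 13106.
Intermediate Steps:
f(k, a) = -k/4 (f(k, a) = k/(-4) = k*(-1/4) = -k/4)
y = 7/2 (y = (-1/4*(-2))*(4 + 3) = (1/2)*7 = 7/2 ≈ 3.5000)
N(r, W) = -45/4 (N(r, W) = -6 + ((1 - 4)*(7/2))/2 = -6 + (-3*7/2)/2 = -6 + (1/2)*(-21/2) = -6 - 21/4 = -45/4)
N(20, 10)*(-1173 + v(8, -39)) = -45*(-1173 + 8)/4 = -45/4*(-1165) = 52425/4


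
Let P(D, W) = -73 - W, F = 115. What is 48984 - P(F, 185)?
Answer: 49242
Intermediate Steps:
48984 - P(F, 185) = 48984 - (-73 - 1*185) = 48984 - (-73 - 185) = 48984 - 1*(-258) = 48984 + 258 = 49242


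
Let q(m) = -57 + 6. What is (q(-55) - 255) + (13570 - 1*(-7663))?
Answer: 20927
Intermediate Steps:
q(m) = -51
(q(-55) - 255) + (13570 - 1*(-7663)) = (-51 - 255) + (13570 - 1*(-7663)) = -306 + (13570 + 7663) = -306 + 21233 = 20927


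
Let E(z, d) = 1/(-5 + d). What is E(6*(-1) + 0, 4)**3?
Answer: -1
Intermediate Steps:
E(6*(-1) + 0, 4)**3 = (1/(-5 + 4))**3 = (1/(-1))**3 = (-1)**3 = -1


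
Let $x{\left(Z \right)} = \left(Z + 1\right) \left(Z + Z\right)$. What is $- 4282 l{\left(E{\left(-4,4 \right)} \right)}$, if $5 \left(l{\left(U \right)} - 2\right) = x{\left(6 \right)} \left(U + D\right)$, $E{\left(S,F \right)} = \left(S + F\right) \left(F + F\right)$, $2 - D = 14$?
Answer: $\frac{4273436}{5} \approx 8.5469 \cdot 10^{5}$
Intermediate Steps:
$D = -12$ ($D = 2 - 14 = -12$)
$E{\left(S,F \right)} = 2 F \left(F + S\right)$ ($E{\left(S,F \right)} = \left(F + S\right) 2 F = 2 F \left(F + S\right)$)
$x{\left(Z \right)} = 2 Z \left(1 + Z\right)$ ($x{\left(Z \right)} = \left(1 + Z\right) 2 Z = 2 Z \left(1 + Z\right)$)
$l{\left(U \right)} = - \frac{998}{5} + \frac{84 U}{5}$ ($l{\left(U \right)} = 2 + \frac{2 \cdot 6 \left(1 + 6\right) \left(U - 12\right)}{5} = 2 + \frac{2 \cdot 6 \cdot 7 \left(-12 + U\right)}{5} = 2 + \frac{84 \left(-12 + U\right)}{5} = 2 + \frac{-1008 + 84 U}{5} = 2 + \left(- \frac{1008}{5} + \frac{84 U}{5}\right) = - \frac{998}{5} + \frac{84 U}{5}$)
$- 4282 l{\left(E{\left(-4,4 \right)} \right)} = - 4282 \left(- \frac{998}{5} + \frac{84 \cdot 2 \cdot 4 \left(4 - 4\right)}{5}\right) = - 4282 \left(- \frac{998}{5} + \frac{84 \cdot 2 \cdot 4 \cdot 0}{5}\right) = - 4282 \left(- \frac{998}{5} + \frac{84}{5} \cdot 0\right) = - 4282 \left(- \frac{998}{5} + 0\right) = \left(-4282\right) \left(- \frac{998}{5}\right) = \frac{4273436}{5}$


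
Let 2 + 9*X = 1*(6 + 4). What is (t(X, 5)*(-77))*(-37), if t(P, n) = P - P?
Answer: 0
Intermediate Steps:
X = 8/9 (X = -2/9 + (1*(6 + 4))/9 = -2/9 + (1*10)/9 = -2/9 + (1/9)*10 = -2/9 + 10/9 = 8/9 ≈ 0.88889)
t(P, n) = 0
(t(X, 5)*(-77))*(-37) = (0*(-77))*(-37) = 0*(-37) = 0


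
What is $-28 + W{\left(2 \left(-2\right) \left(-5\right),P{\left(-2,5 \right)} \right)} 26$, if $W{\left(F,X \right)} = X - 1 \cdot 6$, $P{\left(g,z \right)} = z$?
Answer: $-54$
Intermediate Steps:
$W{\left(F,X \right)} = -6 + X$ ($W{\left(F,X \right)} = X - 6 = -6 + X$)
$-28 + W{\left(2 \left(-2\right) \left(-5\right),P{\left(-2,5 \right)} \right)} 26 = -28 + \left(-6 + 5\right) 26 = -28 - 26 = -54$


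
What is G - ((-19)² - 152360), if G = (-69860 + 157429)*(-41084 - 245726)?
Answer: -25115512891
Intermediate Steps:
G = -25115664890 (G = 87569*(-286810) = -25115664890)
G - ((-19)² - 152360) = -25115664890 - ((-19)² - 152360) = -25115664890 - (361 - 152360) = -25115664890 - 1*(-151999) = -25115664890 + 151999 = -25115512891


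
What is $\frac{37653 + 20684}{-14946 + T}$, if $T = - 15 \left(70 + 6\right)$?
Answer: $- \frac{58337}{16086} \approx -3.6266$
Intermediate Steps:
$T = -1140$ ($T = \left(-15\right) 76 = -1140$)
$\frac{37653 + 20684}{-14946 + T} = \frac{37653 + 20684}{-14946 - 1140} = \frac{58337}{-16086} = 58337 \left(- \frac{1}{16086}\right) = - \frac{58337}{16086}$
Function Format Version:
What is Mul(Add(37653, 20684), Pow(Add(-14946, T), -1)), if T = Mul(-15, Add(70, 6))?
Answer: Rational(-58337, 16086) ≈ -3.6266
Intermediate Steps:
T = -1140 (T = Mul(-15, 76) = -1140)
Mul(Add(37653, 20684), Pow(Add(-14946, T), -1)) = Mul(Add(37653, 20684), Pow(Add(-14946, -1140), -1)) = Mul(58337, Pow(-16086, -1)) = Mul(58337, Rational(-1, 16086)) = Rational(-58337, 16086)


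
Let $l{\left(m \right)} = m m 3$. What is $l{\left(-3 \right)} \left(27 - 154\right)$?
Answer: $-3429$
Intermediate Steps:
$l{\left(m \right)} = 3 m^{2}$ ($l{\left(m \right)} = m^{2} \cdot 3 = 3 m^{2}$)
$l{\left(-3 \right)} \left(27 - 154\right) = 3 \left(-3\right)^{2} \left(27 - 154\right) = 3 \cdot 9 \left(-127\right) = 27 \left(-127\right) = -3429$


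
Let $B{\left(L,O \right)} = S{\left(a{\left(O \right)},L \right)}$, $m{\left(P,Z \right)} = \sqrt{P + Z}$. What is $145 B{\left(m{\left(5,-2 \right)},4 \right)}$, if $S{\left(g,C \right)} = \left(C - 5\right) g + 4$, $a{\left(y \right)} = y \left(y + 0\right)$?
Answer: $-11020 + 2320 \sqrt{3} \approx -7001.6$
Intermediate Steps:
$a{\left(y \right)} = y^{2}$ ($a{\left(y \right)} = y y = y^{2}$)
$S{\left(g,C \right)} = 4 + g \left(-5 + C\right)$ ($S{\left(g,C \right)} = \left(-5 + C\right) g + 4 = g \left(-5 + C\right) + 4 = 4 + g \left(-5 + C\right)$)
$B{\left(L,O \right)} = 4 - 5 O^{2} + L O^{2}$
$145 B{\left(m{\left(5,-2 \right)},4 \right)} = 145 \left(4 - 5 \cdot 4^{2} + \sqrt{5 - 2} \cdot 4^{2}\right) = 145 \left(4 - 80 + \sqrt{3} \cdot 16\right) = 145 \left(4 - 80 + 16 \sqrt{3}\right) = 145 \left(-76 + 16 \sqrt{3}\right) = -11020 + 2320 \sqrt{3}$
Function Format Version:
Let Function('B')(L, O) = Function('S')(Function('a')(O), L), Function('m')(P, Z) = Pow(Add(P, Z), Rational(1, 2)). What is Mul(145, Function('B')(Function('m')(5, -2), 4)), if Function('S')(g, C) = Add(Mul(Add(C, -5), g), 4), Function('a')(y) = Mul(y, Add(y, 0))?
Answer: Add(-11020, Mul(2320, Pow(3, Rational(1, 2)))) ≈ -7001.6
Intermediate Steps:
Function('a')(y) = Pow(y, 2) (Function('a')(y) = Mul(y, y) = Pow(y, 2))
Function('S')(g, C) = Add(4, Mul(g, Add(-5, C))) (Function('S')(g, C) = Add(Mul(Add(-5, C), g), 4) = Add(Mul(g, Add(-5, C)), 4) = Add(4, Mul(g, Add(-5, C))))
Function('B')(L, O) = Add(4, Mul(-5, Pow(O, 2)), Mul(L, Pow(O, 2)))
Mul(145, Function('B')(Function('m')(5, -2), 4)) = Mul(145, Add(4, Mul(-5, Pow(4, 2)), Mul(Pow(Add(5, -2), Rational(1, 2)), Pow(4, 2)))) = Mul(145, Add(4, Mul(-5, 16), Mul(Pow(3, Rational(1, 2)), 16))) = Mul(145, Add(4, -80, Mul(16, Pow(3, Rational(1, 2))))) = Mul(145, Add(-76, Mul(16, Pow(3, Rational(1, 2))))) = Add(-11020, Mul(2320, Pow(3, Rational(1, 2))))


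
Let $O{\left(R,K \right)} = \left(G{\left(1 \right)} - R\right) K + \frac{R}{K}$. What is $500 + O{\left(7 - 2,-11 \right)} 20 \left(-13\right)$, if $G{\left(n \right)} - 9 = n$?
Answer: $\frac{164100}{11} \approx 14918.0$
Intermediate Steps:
$G{\left(n \right)} = 9 + n$
$O{\left(R,K \right)} = K \left(10 - R\right) + \frac{R}{K}$ ($O{\left(R,K \right)} = \left(\left(9 + 1\right) - R\right) K + \frac{R}{K} = \left(10 - R\right) K + \frac{R}{K} = K \left(10 - R\right) + \frac{R}{K}$)
$500 + O{\left(7 - 2,-11 \right)} 20 \left(-13\right) = 500 + \frac{\left(7 - 2\right) + \left(-11\right)^{2} \left(10 - \left(7 - 2\right)\right)}{-11} \cdot 20 \left(-13\right) = 500 + - \frac{\left(7 - 2\right) + 121 \left(10 - \left(7 - 2\right)\right)}{11} \left(-260\right) = 500 + - \frac{5 + 121 \left(10 - 5\right)}{11} \left(-260\right) = 500 + - \frac{5 + 121 \cdot 5}{11} \left(-260\right) = 500 + - \frac{5 + 605}{11} \left(-260\right) = 500 + \left(- \frac{1}{11}\right) 610 \left(-260\right) = 500 - - \frac{158600}{11} = 500 + \frac{158600}{11} = \frac{164100}{11}$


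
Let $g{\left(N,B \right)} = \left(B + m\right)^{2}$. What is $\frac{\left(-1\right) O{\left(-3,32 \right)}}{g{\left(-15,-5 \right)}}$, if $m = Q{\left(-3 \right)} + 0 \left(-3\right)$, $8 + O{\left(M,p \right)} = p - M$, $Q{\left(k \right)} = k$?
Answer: $- \frac{27}{64} \approx -0.42188$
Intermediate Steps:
$O{\left(M,p \right)} = -8 + p - M$ ($O{\left(M,p \right)} = -8 - \left(M - p\right) = -8 + p - M$)
$m = -3$ ($m = -3 + 0 \left(-3\right) = -3 + 0 = -3$)
$g{\left(N,B \right)} = \left(-3 + B\right)^{2}$ ($g{\left(N,B \right)} = \left(B - 3\right)^{2} = \left(-3 + B\right)^{2}$)
$\frac{\left(-1\right) O{\left(-3,32 \right)}}{g{\left(-15,-5 \right)}} = \frac{\left(-1\right) \left(-8 + 32 - -3\right)}{\left(-3 - 5\right)^{2}} = \frac{\left(-1\right) \left(-8 + 32 + 3\right)}{\left(-8\right)^{2}} = \frac{\left(-1\right) 27}{64} = \left(-27\right) \frac{1}{64} = - \frac{27}{64}$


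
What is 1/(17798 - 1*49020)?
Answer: -1/31222 ≈ -3.2029e-5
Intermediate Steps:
1/(17798 - 1*49020) = 1/(17798 - 49020) = 1/(-31222) = -1/31222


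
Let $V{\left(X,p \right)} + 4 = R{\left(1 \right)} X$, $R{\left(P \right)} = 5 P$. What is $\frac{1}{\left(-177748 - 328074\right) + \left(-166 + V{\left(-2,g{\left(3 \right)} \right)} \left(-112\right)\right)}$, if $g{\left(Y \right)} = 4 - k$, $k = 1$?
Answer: $- \frac{1}{504420} \approx -1.9825 \cdot 10^{-6}$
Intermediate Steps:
$g{\left(Y \right)} = 3$ ($g{\left(Y \right)} = 4 - 1 = 3$)
$V{\left(X,p \right)} = -4 + 5 X$ ($V{\left(X,p \right)} = -4 + 5 \cdot 1 X = -4 + 5 X$)
$\frac{1}{\left(-177748 - 328074\right) + \left(-166 + V{\left(-2,g{\left(3 \right)} \right)} \left(-112\right)\right)} = \frac{1}{\left(-177748 - 328074\right) - \left(166 - \left(-4 + 5 \left(-2\right)\right) \left(-112\right)\right)} = \frac{1}{\left(-177748 - 328074\right) - \left(166 - \left(-4 - 10\right) \left(-112\right)\right)} = \frac{1}{-505822 - -1402} = \frac{1}{-505822 + \left(-166 + 1568\right)} = \frac{1}{-505822 + 1402} = \frac{1}{-504420} = - \frac{1}{504420}$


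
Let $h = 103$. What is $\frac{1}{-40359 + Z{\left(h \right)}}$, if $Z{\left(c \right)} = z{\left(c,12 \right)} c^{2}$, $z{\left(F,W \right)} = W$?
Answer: $\frac{1}{86949} \approx 1.1501 \cdot 10^{-5}$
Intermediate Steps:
$Z{\left(c \right)} = 12 c^{2}$
$\frac{1}{-40359 + Z{\left(h \right)}} = \frac{1}{-40359 + 12 \cdot 103^{2}} = \frac{1}{-40359 + 12 \cdot 10609} = \frac{1}{-40359 + 127308} = \frac{1}{86949}$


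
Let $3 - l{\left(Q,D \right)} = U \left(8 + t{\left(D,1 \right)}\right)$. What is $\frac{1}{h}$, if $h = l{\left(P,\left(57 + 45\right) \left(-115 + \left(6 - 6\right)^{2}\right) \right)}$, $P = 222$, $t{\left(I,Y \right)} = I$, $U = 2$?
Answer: $\frac{1}{23447} \approx 4.2649 \cdot 10^{-5}$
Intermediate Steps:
$l{\left(Q,D \right)} = -13 - 2 D$ ($l{\left(Q,D \right)} = 3 - 2 \left(8 + D\right) = 3 - \left(16 + 2 D\right) = -13 - 2 D$)
$h = 23447$ ($h = -13 - 2 \left(57 + 45\right) \left(-115 + \left(6 - 6\right)^{2}\right) = -13 - 2 \cdot 102 \left(-115 + 0^{2}\right) = -13 - 2 \cdot 102 \left(-115 + 0\right) = -13 - 2 \cdot 102 \left(-115\right) = -13 - -23460 = -13 + 23460 = 23447$)
$\frac{1}{h} = \frac{1}{23447}$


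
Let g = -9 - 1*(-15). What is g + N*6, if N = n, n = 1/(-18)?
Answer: 17/3 ≈ 5.6667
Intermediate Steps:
g = 6 (g = -9 + 15 = 6)
n = -1/18 ≈ -0.055556
N = -1/18 ≈ -0.055556
g + N*6 = 6 - 1/18*6 = 6 - ⅓ = 17/3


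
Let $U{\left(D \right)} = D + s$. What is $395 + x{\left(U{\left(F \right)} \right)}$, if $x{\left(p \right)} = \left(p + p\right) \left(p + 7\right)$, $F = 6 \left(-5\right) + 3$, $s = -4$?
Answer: $1883$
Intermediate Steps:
$F = -27$ ($F = -30 + 3 = -27$)
$U{\left(D \right)} = -4 + D$ ($U{\left(D \right)} = D - 4 = -4 + D$)
$x{\left(p \right)} = 2 p \left(7 + p\right)$
$395 + x{\left(U{\left(F \right)} \right)} = 395 + 2 \left(-4 - 27\right) \left(7 - 31\right) = 395 + 2 \left(-31\right) \left(7 - 31\right) = 395 + 2 \left(-31\right) \left(-24\right) = 395 + 1488 = 1883$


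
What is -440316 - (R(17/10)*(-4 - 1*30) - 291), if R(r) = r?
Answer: -2199836/5 ≈ -4.3997e+5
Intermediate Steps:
-440316 - (R(17/10)*(-4 - 1*30) - 291) = -440316 - ((17/10)*(-4 - 1*30) - 291) = -440316 - ((17*(1/10))*(-4 - 30) - 291) = -440316 - ((17/10)*(-34) - 291) = -440316 - (-289/5 - 291) = -440316 - 1*(-1744/5) = -440316 + 1744/5 = -2199836/5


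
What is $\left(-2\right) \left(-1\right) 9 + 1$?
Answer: $19$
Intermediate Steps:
$\left(-2\right) \left(-1\right) 9 + 1 = 2 \cdot 9 + 1 = 18 + 1 = 19$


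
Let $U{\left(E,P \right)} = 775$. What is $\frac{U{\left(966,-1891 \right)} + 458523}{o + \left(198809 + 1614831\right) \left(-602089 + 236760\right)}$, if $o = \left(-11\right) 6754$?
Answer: $- \frac{32807}{47326811561} \approx -6.932 \cdot 10^{-7}$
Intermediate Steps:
$o = -74294$
$\frac{U{\left(966,-1891 \right)} + 458523}{o + \left(198809 + 1614831\right) \left(-602089 + 236760\right)} = \frac{775 + 458523}{-74294 + \left(198809 + 1614831\right) \left(-602089 + 236760\right)} = \frac{459298}{-74294 + 1813640 \left(-365329\right)} = \frac{459298}{-74294 - 662575287560} = \frac{459298}{-662575361854} = 459298 \left(- \frac{1}{662575361854}\right) = - \frac{32807}{47326811561}$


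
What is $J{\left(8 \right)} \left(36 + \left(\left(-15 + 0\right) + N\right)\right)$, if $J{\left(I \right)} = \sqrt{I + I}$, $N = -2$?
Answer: $76$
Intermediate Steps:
$J{\left(I \right)} = \sqrt{2} \sqrt{I}$ ($J{\left(I \right)} = \sqrt{2 I} = \sqrt{2} \sqrt{I}$)
$J{\left(8 \right)} \left(36 + \left(\left(-15 + 0\right) + N\right)\right) = \sqrt{2} \sqrt{8} \left(36 + \left(\left(-15 + 0\right) - 2\right)\right) = \sqrt{2} \cdot 2 \sqrt{2} \left(36 - 17\right) = 4 \left(36 - 17\right) = 4 \cdot 19 = 76$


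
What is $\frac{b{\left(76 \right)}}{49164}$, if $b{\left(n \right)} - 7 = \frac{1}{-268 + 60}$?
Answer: $\frac{485}{3408704} \approx 0.00014228$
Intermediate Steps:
$b{\left(n \right)} = \frac{1455}{208}$ ($b{\left(n \right)} = 7 + \frac{1}{-268 + 60} = 7 + \frac{1}{-208} = 7 - \frac{1}{208} = \frac{1455}{208}$)
$\frac{b{\left(76 \right)}}{49164} = \frac{1455}{208 \cdot 49164} = \frac{1455}{208} \cdot \frac{1}{49164} = \frac{485}{3408704}$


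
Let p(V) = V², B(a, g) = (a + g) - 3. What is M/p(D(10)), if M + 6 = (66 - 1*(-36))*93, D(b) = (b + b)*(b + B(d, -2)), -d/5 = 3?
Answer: 237/1000 ≈ 0.23700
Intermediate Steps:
d = -15 (d = -5*3 = -15)
B(a, g) = -3 + a + g
D(b) = 2*b*(-20 + b) (D(b) = (b + b)*(b + (-3 - 15 - 2)) = (2*b)*(b - 20) = (2*b)*(-20 + b) = 2*b*(-20 + b))
M = 9480 (M = -6 + (66 - 1*(-36))*93 = -6 + (66 + 36)*93 = -6 + 102*93 = -6 + 9486 = 9480)
M/p(D(10)) = 9480/((2*10*(-20 + 10))²) = 9480/((2*10*(-10))²) = 9480/((-200)²) = 9480/40000 = 9480*(1/40000) = 237/1000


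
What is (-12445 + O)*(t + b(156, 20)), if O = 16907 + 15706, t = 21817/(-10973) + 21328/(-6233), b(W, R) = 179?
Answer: 239447310868208/68394709 ≈ 3.5010e+6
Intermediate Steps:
t = -370017505/68394709 (t = 21817*(-1/10973) + 21328*(-1/6233) = -21817/10973 - 21328/6233 = -370017505/68394709 ≈ -5.4100)
O = 32613
(-12445 + O)*(t + b(156, 20)) = (-12445 + 32613)*(-370017505/68394709 + 179) = 20168*(11872635406/68394709) = 239447310868208/68394709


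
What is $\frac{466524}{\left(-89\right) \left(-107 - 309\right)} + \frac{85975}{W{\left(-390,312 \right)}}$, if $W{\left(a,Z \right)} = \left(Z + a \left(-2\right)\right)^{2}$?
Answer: $\frac{1344942821}{106129296} \approx 12.673$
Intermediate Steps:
$W{\left(a,Z \right)} = \left(Z - 2 a\right)^{2}$
$\frac{466524}{\left(-89\right) \left(-107 - 309\right)} + \frac{85975}{W{\left(-390,312 \right)}} = \frac{466524}{\left(-89\right) \left(-107 - 309\right)} + \frac{85975}{\left(312 - -780\right)^{2}} = \frac{466524}{\left(-89\right) \left(-416\right)} + \frac{85975}{\left(312 + 780\right)^{2}} = \frac{466524}{37024} + \frac{85975}{1092^{2}} = 466524 \cdot \frac{1}{37024} + \frac{85975}{1192464} = \frac{116631}{9256} + 85975 \cdot \frac{1}{1192464} = \frac{116631}{9256} + \frac{85975}{1192464} = \frac{1344942821}{106129296}$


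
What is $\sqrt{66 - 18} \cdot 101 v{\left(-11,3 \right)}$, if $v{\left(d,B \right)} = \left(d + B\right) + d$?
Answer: $- 7676 \sqrt{3} \approx -13295.0$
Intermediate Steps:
$v{\left(d,B \right)} = B + 2 d$ ($v{\left(d,B \right)} = \left(B + d\right) + d = B + 2 d$)
$\sqrt{66 - 18} \cdot 101 v{\left(-11,3 \right)} = \sqrt{66 - 18} \cdot 101 \left(3 + 2 \left(-11\right)\right) = \sqrt{48} \cdot 101 \left(3 - 22\right) = 4 \sqrt{3} \cdot 101 \left(-19\right) = 404 \sqrt{3} \left(-19\right) = - 7676 \sqrt{3}$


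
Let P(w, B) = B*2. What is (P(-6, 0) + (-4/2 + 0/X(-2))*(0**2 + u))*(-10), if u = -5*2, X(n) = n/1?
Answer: -200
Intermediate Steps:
P(w, B) = 2*B
X(n) = n (X(n) = n*1 = n)
u = -10
(P(-6, 0) + (-4/2 + 0/X(-2))*(0**2 + u))*(-10) = (2*0 + (-4/2 + 0/(-2))*(0**2 - 10))*(-10) = (0 + (-4*1/2 + 0*(-1/2))*(0 - 10))*(-10) = (0 + (-2 + 0)*(-10))*(-10) = (0 - 2*(-10))*(-10) = (0 + 20)*(-10) = 20*(-10) = -200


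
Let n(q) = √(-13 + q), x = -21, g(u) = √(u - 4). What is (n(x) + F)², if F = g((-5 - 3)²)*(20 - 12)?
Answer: 3806 + 32*I*√510 ≈ 3806.0 + 722.66*I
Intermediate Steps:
g(u) = √(-4 + u)
F = 16*√15 (F = √(-4 + (-5 - 3)²)*(20 - 12) = √(-4 + (-8)²)*8 = √(-4 + 64)*8 = √60*8 = (2*√15)*8 = 16*√15 ≈ 61.968)
(n(x) + F)² = (√(-13 - 21) + 16*√15)² = (√(-34) + 16*√15)² = (I*√34 + 16*√15)² = (16*√15 + I*√34)²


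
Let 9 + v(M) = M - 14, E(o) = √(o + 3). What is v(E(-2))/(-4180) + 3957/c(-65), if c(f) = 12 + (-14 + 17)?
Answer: 50123/190 ≈ 263.81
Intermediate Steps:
c(f) = 15 (c(f) = 12 + 3 = 15)
E(o) = √(3 + o)
v(M) = -23 + M (v(M) = -9 + (M - 14) = -9 + (-14 + M) = -23 + M)
v(E(-2))/(-4180) + 3957/c(-65) = (-23 + √(3 - 2))/(-4180) + 3957/15 = (-23 + √1)*(-1/4180) + 3957*(1/15) = (-23 + 1)*(-1/4180) + 1319/5 = -22*(-1/4180) + 1319/5 = 1/190 + 1319/5 = 50123/190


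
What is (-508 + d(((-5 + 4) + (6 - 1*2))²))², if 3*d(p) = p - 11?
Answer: 2328676/9 ≈ 2.5874e+5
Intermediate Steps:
d(p) = -11/3 + p/3 (d(p) = (p - 11)/3 = (-11 + p)/3 = -11/3 + p/3)
(-508 + d(((-5 + 4) + (6 - 1*2))²))² = (-508 + (-11/3 + ((-5 + 4) + (6 - 1*2))²/3))² = (-508 + (-11/3 + (-1 + (6 - 2))²/3))² = (-508 + (-11/3 + (-1 + 4)²/3))² = (-508 + (-11/3 + (⅓)*3²))² = (-508 + (-11/3 + (⅓)*9))² = (-508 + (-11/3 + 3))² = (-508 - ⅔)² = (-1526/3)² = 2328676/9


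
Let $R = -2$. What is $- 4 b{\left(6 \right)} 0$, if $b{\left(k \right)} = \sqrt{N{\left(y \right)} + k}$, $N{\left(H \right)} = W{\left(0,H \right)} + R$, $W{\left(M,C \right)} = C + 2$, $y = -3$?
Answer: $0$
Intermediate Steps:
$W{\left(M,C \right)} = 2 + C$
$N{\left(H \right)} = H$ ($N{\left(H \right)} = \left(2 + H\right) - 2 = H$)
$b{\left(k \right)} = \sqrt{-3 + k}$
$- 4 b{\left(6 \right)} 0 = - 4 \sqrt{-3 + 6} \cdot 0 = - 4 \sqrt{3} \cdot 0 = 0$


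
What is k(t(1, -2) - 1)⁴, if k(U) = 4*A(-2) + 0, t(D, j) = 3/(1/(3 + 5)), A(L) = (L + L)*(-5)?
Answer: 40960000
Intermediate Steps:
A(L) = -10*L (A(L) = (2*L)*(-5) = -10*L)
t(D, j) = 24 (t(D, j) = 3/(1/8) = 3/(⅛) = 3*8 = 24)
k(U) = 80 (k(U) = 4*(-10*(-2)) + 0 = 4*20 + 0 = 80 + 0 = 80)
k(t(1, -2) - 1)⁴ = 80⁴ = 40960000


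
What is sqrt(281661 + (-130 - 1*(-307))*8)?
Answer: 3*sqrt(31453) ≈ 532.05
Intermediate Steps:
sqrt(281661 + (-130 - 1*(-307))*8) = sqrt(281661 + (-130 + 307)*8) = sqrt(281661 + 177*8) = sqrt(281661 + 1416) = sqrt(283077) = 3*sqrt(31453)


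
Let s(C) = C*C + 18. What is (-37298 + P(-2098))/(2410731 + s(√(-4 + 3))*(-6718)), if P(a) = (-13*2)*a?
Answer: 690/91861 ≈ 0.0075113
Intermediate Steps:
P(a) = -26*a
s(C) = 18 + C² (s(C) = C² + 18 = 18 + C²)
(-37298 + P(-2098))/(2410731 + s(√(-4 + 3))*(-6718)) = (-37298 - 26*(-2098))/(2410731 + (18 + (√(-4 + 3))²)*(-6718)) = (-37298 + 54548)/(2410731 + (18 + (√(-1))²)*(-6718)) = 17250/(2410731 + (18 + I²)*(-6718)) = 17250/(2410731 + (18 - 1)*(-6718)) = 17250/(2410731 + 17*(-6718)) = 17250/(2410731 - 114206) = 17250/2296525 = 17250*(1/2296525) = 690/91861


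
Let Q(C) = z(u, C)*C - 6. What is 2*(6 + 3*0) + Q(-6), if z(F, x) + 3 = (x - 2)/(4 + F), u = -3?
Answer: 72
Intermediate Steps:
z(F, x) = -3 + (-2 + x)/(4 + F) (z(F, x) = -3 + (x - 2)/(4 + F) = -3 + (-2 + x)/(4 + F))
Q(C) = -6 + C*(-5 + C) (Q(C) = ((-14 + C - 3*(-3))/(4 - 3))*C - 6 = ((-14 + C + 9)/1)*C - 6 = (1*(-5 + C))*C - 6 = (-5 + C)*C - 6 = C*(-5 + C) - 6 = -6 + C*(-5 + C))
2*(6 + 3*0) + Q(-6) = 2*(6 + 3*0) + (-6 - 6*(-5 - 6)) = 2*(6 + 0) + (-6 - 6*(-11)) = 2*6 + (-6 + 66) = 12 + 60 = 72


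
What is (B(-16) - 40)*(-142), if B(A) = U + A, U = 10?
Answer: 6532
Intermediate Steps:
B(A) = 10 + A
(B(-16) - 40)*(-142) = ((10 - 16) - 40)*(-142) = (-6 - 40)*(-142) = -46*(-142) = 6532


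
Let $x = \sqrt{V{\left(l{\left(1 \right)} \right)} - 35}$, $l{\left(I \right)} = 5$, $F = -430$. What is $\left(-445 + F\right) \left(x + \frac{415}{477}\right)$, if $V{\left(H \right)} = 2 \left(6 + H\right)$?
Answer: $- \frac{363125}{477} - 875 i \sqrt{13} \approx -761.27 - 3154.9 i$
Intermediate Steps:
$V{\left(H \right)} = 12 + 2 H$
$x = i \sqrt{13}$ ($x = \sqrt{\left(12 + 2 \cdot 5\right) - 35} = \sqrt{\left(12 + 10\right) - 35} = \sqrt{22 - 35} = \sqrt{-13} = i \sqrt{13} \approx 3.6056 i$)
$\left(-445 + F\right) \left(x + \frac{415}{477}\right) = \left(-445 - 430\right) \left(i \sqrt{13} + \frac{415}{477}\right) = - 875 \left(i \sqrt{13} + 415 \cdot \frac{1}{477}\right) = - 875 \left(i \sqrt{13} + \frac{415}{477}\right) = - 875 \left(\frac{415}{477} + i \sqrt{13}\right) = - \frac{363125}{477} - 875 i \sqrt{13}$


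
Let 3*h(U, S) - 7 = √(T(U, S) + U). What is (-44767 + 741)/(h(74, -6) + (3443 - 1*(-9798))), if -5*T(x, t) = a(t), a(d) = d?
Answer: -6559323675/1973091031 + 66039*√470/1973091031 ≈ -3.3237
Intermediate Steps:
T(x, t) = -t/5
h(U, S) = 7/3 + √(U - S/5)/3 (h(U, S) = 7/3 + √(-S/5 + U)/3 = 7/3 + √(U - S/5)/3)
(-44767 + 741)/(h(74, -6) + (3443 - 1*(-9798))) = (-44767 + 741)/((7/3 + √(-5*(-6) + 25*74)/15) + (3443 - 1*(-9798))) = -44026/((7/3 + √(30 + 1850)/15) + (3443 + 9798)) = -44026/((7/3 + √1880/15) + 13241) = -44026/((7/3 + (2*√470)/15) + 13241) = -44026/((7/3 + 2*√470/15) + 13241) = -44026/(39730/3 + 2*√470/15)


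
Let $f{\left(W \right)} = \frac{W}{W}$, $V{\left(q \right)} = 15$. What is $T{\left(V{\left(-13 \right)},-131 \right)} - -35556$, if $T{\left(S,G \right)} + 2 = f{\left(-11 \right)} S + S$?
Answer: $35584$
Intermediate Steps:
$f{\left(W \right)} = 1$
$T{\left(S,G \right)} = -2 + 2 S$ ($T{\left(S,G \right)} = -2 + \left(1 S + S\right) = -2 + \left(S + S\right) = -2 + 2 S$)
$T{\left(V{\left(-13 \right)},-131 \right)} - -35556 = \left(-2 + 2 \cdot 15\right) - -35556 = \left(-2 + 30\right) + 35556 = 28 + 35556 = 35584$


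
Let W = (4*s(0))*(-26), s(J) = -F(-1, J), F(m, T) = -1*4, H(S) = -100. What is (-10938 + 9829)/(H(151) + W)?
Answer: 1109/516 ≈ 2.1492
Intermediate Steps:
F(m, T) = -4
s(J) = 4 (s(J) = -1*(-4) = 4)
W = -416 (W = (4*4)*(-26) = 16*(-26) = -416)
(-10938 + 9829)/(H(151) + W) = (-10938 + 9829)/(-100 - 416) = -1109/(-516) = -1109*(-1/516) = 1109/516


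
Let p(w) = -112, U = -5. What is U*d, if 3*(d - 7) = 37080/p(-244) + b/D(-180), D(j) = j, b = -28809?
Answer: 7001/28 ≈ 250.04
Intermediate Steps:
d = -7001/140 (d = 7 + (37080/(-112) - 28809/(-180))/3 = 7 + (37080*(-1/112) - 28809*(-1/180))/3 = 7 + (-4635/14 + 3201/20)/3 = 7 + (1/3)*(-23943/140) = 7 - 7981/140 = -7001/140 ≈ -50.007)
U*d = -5*(-7001/140) = 7001/28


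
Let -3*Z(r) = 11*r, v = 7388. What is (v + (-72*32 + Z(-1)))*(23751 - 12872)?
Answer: 166046177/3 ≈ 5.5349e+7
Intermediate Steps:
Z(r) = -11*r/3
(v + (-72*32 + Z(-1)))*(23751 - 12872) = (7388 + (-72*32 - 11/3*(-1)))*(23751 - 12872) = (7388 + (-2304 + 11/3))*10879 = (7388 - 6901/3)*10879 = (15263/3)*10879 = 166046177/3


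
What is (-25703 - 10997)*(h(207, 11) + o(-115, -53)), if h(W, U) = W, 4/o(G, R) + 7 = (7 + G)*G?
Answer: -94300466500/12413 ≈ -7.5969e+6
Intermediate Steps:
o(G, R) = 4/(-7 + G*(7 + G)) (o(G, R) = 4/(-7 + (7 + G)*G) = 4/(-7 + G*(7 + G)))
(-25703 - 10997)*(h(207, 11) + o(-115, -53)) = (-25703 - 10997)*(207 + 4/(-7 + (-115)² + 7*(-115))) = -36700*(207 + 4/(-7 + 13225 - 805)) = -36700*(207 + 4/12413) = -36700*2569495/12413 = -94300466500/12413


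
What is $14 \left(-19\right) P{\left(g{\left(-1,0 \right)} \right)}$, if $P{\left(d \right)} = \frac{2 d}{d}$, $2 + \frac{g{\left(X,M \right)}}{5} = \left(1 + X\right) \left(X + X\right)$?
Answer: $-532$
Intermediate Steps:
$g{\left(X,M \right)} = -10 + 10 X \left(1 + X\right)$ ($g{\left(X,M \right)} = -10 + 5 \left(1 + X\right) \left(X + X\right) = -10 + 5 \left(1 + X\right) 2 X = -10 + 5 \cdot 2 X \left(1 + X\right) = -10 + 10 X \left(1 + X\right)$)
$P{\left(d \right)} = 2$
$14 \left(-19\right) P{\left(g{\left(-1,0 \right)} \right)} = 14 \left(-19\right) 2 = \left(-266\right) 2 = -532$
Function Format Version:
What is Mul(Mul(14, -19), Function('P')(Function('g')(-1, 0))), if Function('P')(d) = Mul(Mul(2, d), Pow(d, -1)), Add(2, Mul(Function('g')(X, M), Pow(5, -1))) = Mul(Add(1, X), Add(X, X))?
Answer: -532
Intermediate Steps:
Function('g')(X, M) = Add(-10, Mul(10, X, Add(1, X))) (Function('g')(X, M) = Add(-10, Mul(5, Mul(Add(1, X), Add(X, X)))) = Add(-10, Mul(5, Mul(Add(1, X), Mul(2, X)))) = Add(-10, Mul(5, Mul(2, X, Add(1, X)))) = Add(-10, Mul(10, X, Add(1, X))))
Function('P')(d) = 2
Mul(Mul(14, -19), Function('P')(Function('g')(-1, 0))) = Mul(Mul(14, -19), 2) = Mul(-266, 2) = -532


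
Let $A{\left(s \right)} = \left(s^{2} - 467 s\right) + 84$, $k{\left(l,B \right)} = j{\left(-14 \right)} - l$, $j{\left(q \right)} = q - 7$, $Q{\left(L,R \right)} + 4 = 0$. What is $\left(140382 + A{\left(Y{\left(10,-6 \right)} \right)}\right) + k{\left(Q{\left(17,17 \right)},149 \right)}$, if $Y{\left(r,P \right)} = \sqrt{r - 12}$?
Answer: $140447 - 467 i \sqrt{2} \approx 1.4045 \cdot 10^{5} - 660.44 i$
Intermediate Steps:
$Q{\left(L,R \right)} = -4$ ($Q{\left(L,R \right)} = -4 + 0 = -4$)
$j{\left(q \right)} = -7 + q$
$k{\left(l,B \right)} = -21 - l$ ($k{\left(l,B \right)} = \left(-7 - 14\right) - l = -21 - l$)
$Y{\left(r,P \right)} = \sqrt{-12 + r}$
$A{\left(s \right)} = 84 + s^{2} - 467 s$
$\left(140382 + A{\left(Y{\left(10,-6 \right)} \right)}\right) + k{\left(Q{\left(17,17 \right)},149 \right)} = \left(140382 + \left(84 + \left(\sqrt{-12 + 10}\right)^{2} - 467 \sqrt{-12 + 10}\right)\right) - 17 = \left(140382 + \left(84 + \left(\sqrt{-2}\right)^{2} - 467 \sqrt{-2}\right)\right) + \left(-21 + 4\right) = \left(140382 + \left(84 + \left(i \sqrt{2}\right)^{2} - 467 i \sqrt{2}\right)\right) - 17 = \left(140382 - \left(-82 + 467 i \sqrt{2}\right)\right) - 17 = \left(140382 + \left(82 - 467 i \sqrt{2}\right)\right) - 17 = \left(140464 - 467 i \sqrt{2}\right) - 17 = 140447 - 467 i \sqrt{2}$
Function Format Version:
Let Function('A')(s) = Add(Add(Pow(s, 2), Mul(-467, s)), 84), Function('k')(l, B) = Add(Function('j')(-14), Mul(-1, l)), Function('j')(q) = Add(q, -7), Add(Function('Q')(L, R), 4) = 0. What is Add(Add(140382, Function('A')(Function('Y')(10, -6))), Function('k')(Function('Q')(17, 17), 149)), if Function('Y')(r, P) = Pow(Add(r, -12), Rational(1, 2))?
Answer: Add(140447, Mul(-467, I, Pow(2, Rational(1, 2)))) ≈ Add(1.4045e+5, Mul(-660.44, I))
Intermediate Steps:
Function('Q')(L, R) = -4 (Function('Q')(L, R) = Add(-4, 0) = -4)
Function('j')(q) = Add(-7, q)
Function('k')(l, B) = Add(-21, Mul(-1, l)) (Function('k')(l, B) = Add(Add(-7, -14), Mul(-1, l)) = Add(-21, Mul(-1, l)))
Function('Y')(r, P) = Pow(Add(-12, r), Rational(1, 2))
Function('A')(s) = Add(84, Pow(s, 2), Mul(-467, s))
Add(Add(140382, Function('A')(Function('Y')(10, -6))), Function('k')(Function('Q')(17, 17), 149)) = Add(Add(140382, Add(84, Pow(Pow(Add(-12, 10), Rational(1, 2)), 2), Mul(-467, Pow(Add(-12, 10), Rational(1, 2))))), Add(-21, Mul(-1, -4))) = Add(Add(140382, Add(84, Pow(Pow(-2, Rational(1, 2)), 2), Mul(-467, Pow(-2, Rational(1, 2))))), Add(-21, 4)) = Add(Add(140382, Add(84, Pow(Mul(I, Pow(2, Rational(1, 2))), 2), Mul(-467, Mul(I, Pow(2, Rational(1, 2)))))), -17) = Add(Add(140382, Add(84, -2, Mul(-467, I, Pow(2, Rational(1, 2))))), -17) = Add(Add(140382, Add(82, Mul(-467, I, Pow(2, Rational(1, 2))))), -17) = Add(Add(140464, Mul(-467, I, Pow(2, Rational(1, 2)))), -17) = Add(140447, Mul(-467, I, Pow(2, Rational(1, 2))))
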